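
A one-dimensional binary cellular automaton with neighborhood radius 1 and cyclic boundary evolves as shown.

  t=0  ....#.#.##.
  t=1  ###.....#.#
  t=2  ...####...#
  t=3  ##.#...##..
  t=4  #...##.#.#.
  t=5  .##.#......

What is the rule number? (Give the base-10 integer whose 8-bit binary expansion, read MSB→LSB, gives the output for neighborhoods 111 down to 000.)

  [7] ### => .  t=1,i=0
  [6] ##. => .  t=0,i=9
  [5] #.# => .  t=0,i=5
  [4] #.. => #  t=0,i=10
  [3] .## => #  t=0,i=8
  [2] .#. => .  t=0,i=4
  [1] ..# => .  t=0,i=3
  [0] ... => #  t=0,i=0
  bits 00011001 = 25

25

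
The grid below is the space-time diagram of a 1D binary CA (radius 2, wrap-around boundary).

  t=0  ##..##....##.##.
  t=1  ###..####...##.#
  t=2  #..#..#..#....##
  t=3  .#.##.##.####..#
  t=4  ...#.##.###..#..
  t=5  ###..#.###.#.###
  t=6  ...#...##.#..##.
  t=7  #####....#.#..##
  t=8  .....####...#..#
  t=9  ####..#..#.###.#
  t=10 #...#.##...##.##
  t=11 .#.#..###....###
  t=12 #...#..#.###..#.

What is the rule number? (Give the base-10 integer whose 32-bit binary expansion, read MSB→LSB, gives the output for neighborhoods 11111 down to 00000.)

264360727

  #####|.  b31=0 t=5,i=0
  ####.|.  b30=0 t=1,i=1
  ###.#|.  b29=0 t=5,i=9
  ###..|.  b28=0 t=1,i=2
  ##.##|#  b27=1 t=0,i=12
  ##.#.|#  b26=1 t=5,i=10
  ##..#|#  b25=1 t=0,i=2
  ##...|#  b24=1 t=0,i=6
  #.###|#  b23=1 t=1,i=15
  #.##.|#  b22=1 t=0,i=0
  #.#.#|.  b21=0 t=3,i=1
  #.#..|.  b20=0 t=6,i=10
  #..##|.  b19=0 t=0,i=3
  #..#.|.  b18=0 t=2,i=2
  #...#|.  b17=0 t=1,i=10
  #....|#  b16=1 t=0,i=7
  .####|#  b15=1 t=1,i=0
  .###.|#  b14=1 t=2,i=15
  .##.#|.  b13=0 t=0,i=11
  .##..|#  b12=1 t=0,i=1
  .#.##|.  b11=0 t=3,i=2
  .#.#.|.  b10=0 t=3,i=0
  .#..#|#  b9=1 t=2,i=4
  .#...|#  b8=1 t=2,i=10
  ..###|.  b7=0 t=1,i=5
  ..##.|.  b6=0 t=0,i=4
  ..#.#|.  b5=0 t=3,i=15
  ..#..|#  b4=1 t=2,i=3
  ...##|.  b3=0 t=0,i=9
  ...#.|#  b2=1 t=4,i=2
  ....#|#  b1=1 t=0,i=8
  .....|#  b0=1 t=4,i=0
  bits 00001111110000011101001100010111 = 264360727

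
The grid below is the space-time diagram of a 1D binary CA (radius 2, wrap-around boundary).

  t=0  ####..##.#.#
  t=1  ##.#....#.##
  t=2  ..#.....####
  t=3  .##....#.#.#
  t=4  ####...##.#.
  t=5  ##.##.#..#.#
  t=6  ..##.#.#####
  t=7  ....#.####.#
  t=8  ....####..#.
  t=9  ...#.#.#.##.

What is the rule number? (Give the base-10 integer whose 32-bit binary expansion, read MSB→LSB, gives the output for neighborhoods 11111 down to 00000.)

  ##### -> #   bit 31 = 1  t=0,i=1
  ####. -> .   bit 30 = 0  t=0,i=2
  ###.# -> .   bit 29 = 0  t=1,i=1
  ###.. -> #   bit 28 = 1  t=0,i=3
  ##.## -> #   bit 27 = 1  t=5,i=2
  ##.#. -> #   bit 26 = 1  t=0,i=8
  ##..# -> .   bit 25 = 0  t=0,i=4
  ##... -> #   bit 24 = 1  t=3,i=3
  #.### -> #   bit 23 = 1  t=0,i=11
  #.##. -> #   bit 22 = 1  t=3,i=1
  #.#.# -> .   bit 21 = 0  t=0,i=9
  #.#.. -> .   bit 20 = 0  t=1,i=3
  #..## -> .   bit 19 = 0  t=0,i=5
  #..#. -> #   bit 18 = 1  t=2,i=1
  #...# -> .   bit 17 = 0  t=4,i=5
  #.... -> .   bit 16 = 0  t=1,i=5
  .#### -> #   bit 15 = 1  t=0,i=0
  .###. -> .   bit 14 = 0  t=5,i=0
  .##.# -> .   bit 13 = 0  t=0,i=7
  .##.. -> #   bit 12 = 1  t=3,i=2
  .#.## -> #   bit 11 = 1  t=0,i=10
  .#.#. -> #   bit 10 = 1  t=3,i=8
  .#..# -> #   bit 9 = 1  t=5,i=7
  .#... -> .   bit 8 = 0  t=1,i=4
  ..### -> .   bit 7 = 0  t=2,i=8
  ..##. -> .   bit 6 = 0  t=0,i=6
  ..#.# -> #   bit 5 = 1  t=1,i=8
  ..#.. -> #   bit 4 = 1  t=2,i=2
  ...## -> #   bit 3 = 1  t=2,i=7
  ...#. -> .   bit 2 = 0  t=1,i=7
  ....# -> .   bit 1 = 0  t=1,i=6
  ..... -> .   bit 0 = 0  t=2,i=5
  bits 10011101110001001001111000111000 = 2646908472

2646908472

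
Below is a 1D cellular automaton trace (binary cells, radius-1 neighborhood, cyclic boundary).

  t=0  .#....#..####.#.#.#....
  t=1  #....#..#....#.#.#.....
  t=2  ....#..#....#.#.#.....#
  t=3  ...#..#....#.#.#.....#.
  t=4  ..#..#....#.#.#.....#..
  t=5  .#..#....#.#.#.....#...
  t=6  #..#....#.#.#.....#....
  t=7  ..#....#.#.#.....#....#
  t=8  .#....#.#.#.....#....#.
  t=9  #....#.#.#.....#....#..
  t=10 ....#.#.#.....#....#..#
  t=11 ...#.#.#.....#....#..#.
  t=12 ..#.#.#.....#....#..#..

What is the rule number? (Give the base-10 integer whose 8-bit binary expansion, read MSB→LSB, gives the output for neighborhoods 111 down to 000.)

34

  ###|.  b7=0 t=0,i=10
  ##.|.  b6=0 t=0,i=12
  #.#|#  b5=1 t=0,i=13
  #..|.  b4=0 t=0,i=2
  .##|.  b3=0 t=0,i=9
  .#.|.  b2=0 t=0,i=1
  ..#|#  b1=1 t=0,i=0
  ...|.  b0=0 t=0,i=3
  bits 00100010 = 34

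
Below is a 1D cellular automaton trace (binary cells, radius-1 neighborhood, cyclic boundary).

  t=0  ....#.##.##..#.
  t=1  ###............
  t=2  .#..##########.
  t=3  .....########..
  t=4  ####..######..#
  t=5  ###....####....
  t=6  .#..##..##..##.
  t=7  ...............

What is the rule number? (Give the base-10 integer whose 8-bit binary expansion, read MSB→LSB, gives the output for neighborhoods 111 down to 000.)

  ###|#  b7=1 t=1,i=1
  ##.|.  b6=0 t=0,i=7
  #.#|.  b5=0 t=0,i=5
  #..|.  b4=0 t=0,i=11
  .##|.  b3=0 t=0,i=6
  .#.|.  b2=0 t=0,i=4
  ..#|.  b1=0 t=0,i=3
  ...|#  b0=1 t=0,i=0
  bits 10000001 = 129

129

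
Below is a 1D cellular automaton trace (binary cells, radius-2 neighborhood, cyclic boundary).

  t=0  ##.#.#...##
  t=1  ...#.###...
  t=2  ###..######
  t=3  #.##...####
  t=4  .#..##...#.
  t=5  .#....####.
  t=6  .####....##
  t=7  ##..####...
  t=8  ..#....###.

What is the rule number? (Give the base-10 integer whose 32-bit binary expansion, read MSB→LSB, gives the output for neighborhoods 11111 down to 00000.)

2612216087

  [31] ##### => #  t=2,i=0
  [30] ####. => .  t=0,i=0
  [29] ###.# => .  t=0,i=1
  [28] ###.. => #  t=1,i=7
  [27] ##.## => #  t=3,i=1
  [26] ##.#. => .  t=0,i=2
  [25] ##..# => #  t=2,i=3
  [24] ##... => #  t=1,i=8
  [23] #.### => #  t=1,i=5
  [22] #.##. => .  t=3,i=2
  [21] #.#.# => #  t=0,i=3
  [20] #.#.. => #  t=0,i=5
  [19] #..## => .  t=2,i=4
  [18] #..#. => .  t=4,i=0
  [17] #...# => #  t=0,i=7
  [16] #.... => #  t=1,i=9
  [15] .#### => .  t=0,i=10
  [14] .###. => #  t=1,i=6
  [13] .##.# => .  t=6,i=10
  [12] .##.. => .  t=3,i=3
  [11] .#.## => .  t=1,i=4
  [10] .#.#. => .  t=0,i=4
  [9] .#..# => .  t=4,i=2
  [8] .#... => #  t=0,i=6
  [7] ..### => .  t=0,i=9
  [6] ..##. => .  t=4,i=4
  [5] ..#.# => .  t=1,i=3
  [4] ..#.. => #  t=4,i=1
  [3] ...## => .  t=0,i=8
  [2] ...#. => #  t=1,i=2
  [1] ....# => #  t=1,i=1
  [0] ..... => #  t=1,i=0
  bits 10011011101100110100000100010111 = 2612216087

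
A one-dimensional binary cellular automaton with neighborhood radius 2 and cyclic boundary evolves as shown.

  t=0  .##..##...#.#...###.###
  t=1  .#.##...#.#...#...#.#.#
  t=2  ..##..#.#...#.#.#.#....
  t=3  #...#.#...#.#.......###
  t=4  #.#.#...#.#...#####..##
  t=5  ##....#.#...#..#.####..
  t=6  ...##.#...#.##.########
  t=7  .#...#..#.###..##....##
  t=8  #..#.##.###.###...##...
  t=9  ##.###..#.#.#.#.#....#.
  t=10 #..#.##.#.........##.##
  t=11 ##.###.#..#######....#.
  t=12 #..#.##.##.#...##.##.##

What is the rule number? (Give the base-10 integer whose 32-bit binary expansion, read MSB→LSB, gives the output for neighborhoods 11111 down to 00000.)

1993050675

  nb #####: next=.  (t=4,i=16, bit31=0)
  nb ####.: next=#  (t=3,i=22, bit30=1)
  nb ###.#: next=#  (t=0,i=18, bit29=1)
  nb ###..: next=#  (t=3,i=0, bit28=1)
  nb ##.##: next=.  (t=0,i=0, bit27=0)
  nb ##.#.: next=#  (t=4,i=1, bit26=1)
  nb ##..#: next=#  (t=0,i=3, bit25=1)
  nb ##...: next=.  (t=0,i=7, bit24=0)
  nb #.###: next=#  (t=0,i=20, bit23=1)
  nb #.##.: next=#  (t=0,i=1, bit22=1)
  nb #.#.#: next=.  (t=1,i=1, bit21=0)
  nb #.#..: next=.  (t=0,i=12, bit20=0)
  nb #..##: next=#  (t=0,i=4, bit19=1)
  nb #..#.: next=.  (t=2,i=5, bit18=0)
  nb #...#: next=#  (t=0,i=8, bit17=1)
  nb #....: next=#  (t=2,i=20, bit16=1)
  nb .####: next=#  (t=3,i=21, bit15=1)
  nb .###.: next=.  (t=0,i=17, bit14=0)
  nb .##.#: next=.  (t=6,i=4, bit13=0)
  nb .##..: next=.  (t=0,i=2, bit12=0)
  nb .#.##: next=#  (t=1,i=2, bit11=1)
  nb .#.#.: next=.  (t=0,i=11, bit10=0)
  nb .#..#: next=#  (t=5,i=13, bit9=1)
  nb .#...: next=.  (t=0,i=13, bit8=0)
  nb ..###: next=.  (t=0,i=16, bit7=0)
  nb ..##.: next=.  (t=0,i=5, bit6=0)
  nb ..#.#: next=#  (t=0,i=10, bit5=1)
  nb ..#..: next=#  (t=1,i=14, bit4=1)
  nb ...##: next=.  (t=0,i=15, bit3=0)
  nb ...#.: next=.  (t=0,i=9, bit2=0)
  nb ....#: next=#  (t=2,i=0, bit1=1)
  nb .....: next=#  (t=2,i=21, bit0=1)
  bits 01110110110010111000101000110011 = 1993050675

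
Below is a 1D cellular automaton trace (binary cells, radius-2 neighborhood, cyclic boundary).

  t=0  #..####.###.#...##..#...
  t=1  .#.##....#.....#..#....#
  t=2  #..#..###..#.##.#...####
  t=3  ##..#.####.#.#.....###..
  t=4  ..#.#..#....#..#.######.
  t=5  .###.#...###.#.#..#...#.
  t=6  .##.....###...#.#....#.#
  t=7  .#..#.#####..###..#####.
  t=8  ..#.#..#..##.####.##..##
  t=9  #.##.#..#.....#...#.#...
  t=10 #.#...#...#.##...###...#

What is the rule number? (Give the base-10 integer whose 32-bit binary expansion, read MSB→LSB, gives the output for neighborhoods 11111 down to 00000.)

  ##### -> .   bit 31 = 0  t=2,i=22
  ####. -> .   bit 30 = 0  t=0,i=5
  ###.# -> .   bit 29 = 0  t=0,i=6
  ###.. -> #   bit 28 = 1  t=2,i=0
  ##.## -> .   bit 27 = 0  t=0,i=7
  ##.#. -> .   bit 26 = 0  t=0,i=11
  ##..# -> #   bit 25 = 1  t=0,i=18
  ##... -> .   bit 24 = 0  t=1,i=5
  #.### -> .   bit 23 = 0  t=0,i=8
  #.##. -> #   bit 22 = 1  t=1,i=3
  #.#.# -> .   bit 21 = 0  t=1,i=1
  #.#.. -> .   bit 20 = 0  t=0,i=12
  #..## -> .   bit 19 = 0  t=0,i=2
  #..#. -> .   bit 18 = 0  t=0,i=19
  #...# -> .   bit 17 = 0  t=0,i=14
  #.... -> #   bit 16 = 1  t=1,i=6
  .#### -> #   bit 15 = 1  t=0,i=4
  .###. -> #   bit 14 = 1  t=0,i=9
  .##.# -> .   bit 13 = 0  t=2,i=14
  .##.. -> .   bit 12 = 0  t=0,i=17
  .#.## -> .   bit 11 = 0  t=1,i=2
  .#.#. -> #   bit 10 = 1  t=1,i=0
  .#..# -> #   bit 9 = 1  t=0,i=1
  .#... -> .   bit 8 = 0  t=0,i=13
  ..### -> #   bit 7 = 1  t=0,i=3
  ..##. -> .   bit 6 = 0  t=0,i=16
  ..#.# -> #   bit 5 = 1  t=1,i=23
  ..#.. -> .   bit 4 = 0  t=0,i=0
  ...## -> #   bit 3 = 1  t=0,i=15
  ...#. -> #   bit 2 = 1  t=0,i=23
  ....# -> #   bit 1 = 1  t=1,i=7
  ..... -> .   bit 0 = 0  t=1,i=12
  bits 00010010010000011100011010101110 = 306300590

306300590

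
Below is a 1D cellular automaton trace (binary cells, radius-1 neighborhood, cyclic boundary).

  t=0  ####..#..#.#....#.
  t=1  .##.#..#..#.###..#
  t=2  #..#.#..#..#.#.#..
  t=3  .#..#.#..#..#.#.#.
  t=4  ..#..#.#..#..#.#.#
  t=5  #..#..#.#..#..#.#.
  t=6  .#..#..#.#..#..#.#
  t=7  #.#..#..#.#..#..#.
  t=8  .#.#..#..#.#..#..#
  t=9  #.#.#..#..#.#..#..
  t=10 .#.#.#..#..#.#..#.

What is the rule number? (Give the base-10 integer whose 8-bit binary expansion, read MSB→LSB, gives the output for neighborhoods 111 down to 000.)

177

  ###|#  b7=1 t=0,i=1
  ##.|.  b6=0 t=0,i=3
  #.#|#  b5=1 t=0,i=10
  #..|#  b4=1 t=0,i=4
  .##|.  b3=0 t=0,i=0
  .#.|.  b2=0 t=0,i=6
  ..#|.  b1=0 t=0,i=5
  ...|#  b0=1 t=0,i=13
  bits 10110001 = 177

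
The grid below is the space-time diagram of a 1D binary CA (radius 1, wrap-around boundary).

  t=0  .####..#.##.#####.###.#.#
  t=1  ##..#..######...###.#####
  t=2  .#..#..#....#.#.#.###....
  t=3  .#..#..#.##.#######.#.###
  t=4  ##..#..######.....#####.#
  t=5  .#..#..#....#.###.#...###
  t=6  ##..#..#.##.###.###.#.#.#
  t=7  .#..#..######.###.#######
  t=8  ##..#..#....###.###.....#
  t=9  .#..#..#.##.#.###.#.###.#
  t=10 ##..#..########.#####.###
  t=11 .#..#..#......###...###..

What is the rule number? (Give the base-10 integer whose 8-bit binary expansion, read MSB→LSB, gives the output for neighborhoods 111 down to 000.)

109

  [7] ### => .  t=0,i=2
  [6] ##. => #  t=0,i=4
  [5] #.# => #  t=0,i=0
  [4] #.. => .  t=0,i=5
  [3] .## => #  t=0,i=1
  [2] .#. => #  t=0,i=7
  [1] ..# => .  t=0,i=6
  [0] ... => #  t=1,i=14
  bits 01101101 = 109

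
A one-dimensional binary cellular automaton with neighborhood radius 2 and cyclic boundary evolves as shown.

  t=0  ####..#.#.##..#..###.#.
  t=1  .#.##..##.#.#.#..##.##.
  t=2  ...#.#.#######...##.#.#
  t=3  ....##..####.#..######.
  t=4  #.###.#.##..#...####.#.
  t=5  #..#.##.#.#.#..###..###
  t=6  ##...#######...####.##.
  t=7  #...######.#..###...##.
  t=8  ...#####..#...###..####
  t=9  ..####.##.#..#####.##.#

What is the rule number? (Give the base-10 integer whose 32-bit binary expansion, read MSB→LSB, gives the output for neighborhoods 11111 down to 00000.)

  nb #####: next=#  (t=2,i=9, bit31=1)
  nb ####.: next=.  (t=0,i=2, bit30=0)
  nb ###.#: next=.  (t=0,i=19, bit29=0)
  nb ###..: next=#  (t=0,i=3, bit28=1)
  nb ##.##: next=.  (t=1,i=19, bit27=0)
  nb ##.#.: next=#  (t=0,i=20, bit26=1)
  nb ##..#: next=#  (t=0,i=4, bit25=1)
  nb ##...: next=.  (t=2,i=14, bit24=0)
  nb #.###: next=.  (t=0,i=0, bit23=0)
  nb #.##.: next=#  (t=0,i=10, bit22=1)
  nb #.#.#: next=#  (t=0,i=8, bit21=1)
  nb #.#..: next=.  (t=1,i=14, bit20=0)
  nb #..##: next=.  (t=0,i=16, bit19=0)
  nb #..#.: next=.  (t=0,i=5, bit18=0)
  nb #...#: next=.  (t=2,i=1, bit17=0)
  nb #....: next=#  (t=3,i=0, bit16=1)
  nb .####: next=#  (t=0,i=1, bit15=1)
  nb .###.: next=#  (t=0,i=18, bit14=1)
  nb .##.#: next=#  (t=1,i=8, bit13=1)
  nb .##..: next=.  (t=0,i=11, bit12=0)
  nb .#.##: next=.  (t=0,i=9, bit11=0)
  nb .#.#.: next=#  (t=0,i=7, bit10=1)
  nb .#..#: next=.  (t=0,i=15, bit9=0)
  nb .#...: next=.  (t=2,i=0, bit8=0)
  nb ..###: next=#  (t=0,i=17, bit7=1)
  nb ..##.: next=#  (t=1,i=7, bit6=1)
  nb ..#.#: next=.  (t=0,i=6, bit5=0)
  nb ..#..: next=#  (t=0,i=14, bit4=1)
  nb ...##: next=#  (t=2,i=16, bit3=1)
  nb ...#.: next=.  (t=2,i=2, bit2=0)
  nb ....#: next=#  (t=3,i=2, bit1=1)
  nb .....: next=.  (t=3,i=1, bit0=0)
  bits 10010110011000011110010011011010 = 2522997978

2522997978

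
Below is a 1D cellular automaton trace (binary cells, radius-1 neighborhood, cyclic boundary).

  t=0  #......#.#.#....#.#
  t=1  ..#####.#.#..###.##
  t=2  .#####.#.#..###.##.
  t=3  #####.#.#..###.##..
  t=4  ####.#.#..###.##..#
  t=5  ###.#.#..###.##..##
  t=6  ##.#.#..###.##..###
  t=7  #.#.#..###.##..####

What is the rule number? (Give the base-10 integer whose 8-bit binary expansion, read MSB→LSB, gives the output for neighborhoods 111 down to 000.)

  ###|#  b7=1 t=1,i=3
  ##.|.  b6=0 t=0,i=0
  #.#|#  b5=1 t=0,i=8
  #..|.  b4=0 t=0,i=1
  .##|#  b3=1 t=0,i=18
  .#.|.  b2=0 t=0,i=7
  ..#|#  b1=1 t=0,i=6
  ...|#  b0=1 t=0,i=2
  bits 10101011 = 171

171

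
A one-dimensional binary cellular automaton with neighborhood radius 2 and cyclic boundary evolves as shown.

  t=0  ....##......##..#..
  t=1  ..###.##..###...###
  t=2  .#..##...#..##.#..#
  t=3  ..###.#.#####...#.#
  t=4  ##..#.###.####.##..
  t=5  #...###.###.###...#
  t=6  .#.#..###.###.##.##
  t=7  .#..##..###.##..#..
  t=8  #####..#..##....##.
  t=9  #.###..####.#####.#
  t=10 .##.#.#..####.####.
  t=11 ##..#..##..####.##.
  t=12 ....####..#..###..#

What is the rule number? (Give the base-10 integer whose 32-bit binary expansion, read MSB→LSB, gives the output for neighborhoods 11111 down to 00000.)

4188605310

  nb #####: next=#  (t=3,i=10, bit31=1)
  nb ####.: next=#  (t=3,i=11, bit30=1)
  nb ###.#: next=#  (t=1,i=4, bit29=1)
  nb ###..: next=#  (t=1,i=12, bit28=1)
  nb ##.##: next=#  (t=1,i=5, bit27=1)
  nb ##.#.: next=.  (t=2,i=14, bit26=0)
  nb ##..#: next=.  (t=0,i=14, bit25=0)
  nb ##...: next=#  (t=0,i=6, bit24=1)
  nb #.###: next=#  (t=3,i=8, bit23=1)
  nb #.##.: next=.  (t=1,i=6, bit22=0)
  nb #.#.#: next=#  (t=3,i=6, bit21=1)
  nb #.#..: next=.  (t=2,i=1, bit20=0)
  nb #..##: next=#  (t=1,i=1, bit19=1)
  nb #..#.: next=.  (t=0,i=15, bit18=0)
  nb #...#: next=.  (t=1,i=14, bit17=0)
  nb #....: next=#  (t=0,i=7, bit16=1)
  nb .####: next=.  (t=3,i=9, bit15=0)
  nb .###.: next=.  (t=1,i=3, bit14=0)
  nb .##.#: next=.  (t=2,i=13, bit13=0)
  nb .##..: next=.  (t=0,i=5, bit12=0)
  nb .#.##: next=#  (t=3,i=7, bit11=1)
  nb .#.#.: next=.  (t=2,i=0, bit10=0)
  nb .#..#: next=#  (t=2,i=2, bit9=1)
  nb .#...: next=#  (t=0,i=17, bit8=1)
  nb ..###: next=.  (t=1,i=2, bit7=0)
  nb ..##.: next=#  (t=0,i=4, bit6=1)
  nb ..#.#: next=#  (t=2,i=18, bit5=1)
  nb ..#..: next=#  (t=0,i=16, bit4=1)
  nb ...##: next=#  (t=0,i=3, bit3=1)
  nb ...#.: next=#  (t=2,i=8, bit2=1)
  nb ....#: next=#  (t=0,i=2, bit1=1)
  nb .....: next=.  (t=0,i=0, bit0=0)
  bits 11111001101010010000101101111110 = 4188605310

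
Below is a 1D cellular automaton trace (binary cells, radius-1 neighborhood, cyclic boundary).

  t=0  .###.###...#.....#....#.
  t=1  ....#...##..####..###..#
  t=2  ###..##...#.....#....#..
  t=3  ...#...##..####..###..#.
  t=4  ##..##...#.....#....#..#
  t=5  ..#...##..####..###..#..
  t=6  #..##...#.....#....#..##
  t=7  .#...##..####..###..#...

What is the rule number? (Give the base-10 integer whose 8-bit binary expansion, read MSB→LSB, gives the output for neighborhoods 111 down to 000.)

49

  [7] ### => .  t=0,i=2
  [6] ##. => .  t=0,i=3
  [5] #.# => #  t=0,i=4
  [4] #.. => #  t=0,i=8
  [3] .## => .  t=0,i=1
  [2] .#. => .  t=0,i=11
  [1] ..# => .  t=0,i=0
  [0] ... => #  t=0,i=9
  bits 00110001 = 49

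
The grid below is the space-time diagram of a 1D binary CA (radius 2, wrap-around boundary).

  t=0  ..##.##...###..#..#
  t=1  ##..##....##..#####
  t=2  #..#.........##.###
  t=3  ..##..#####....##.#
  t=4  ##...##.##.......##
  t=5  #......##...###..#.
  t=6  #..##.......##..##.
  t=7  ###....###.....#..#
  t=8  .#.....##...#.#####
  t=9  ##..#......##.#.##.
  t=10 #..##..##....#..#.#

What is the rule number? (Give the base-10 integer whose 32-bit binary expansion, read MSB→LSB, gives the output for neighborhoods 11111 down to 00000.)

3436987061

  nb #####: next=#  (t=1,i=16, bit31=1)
  nb ####.: next=#  (t=1,i=0, bit30=1)
  nb ###.#: next=.  (t=8,i=18, bit29=0)
  nb ###..: next=.  (t=0,i=12, bit28=0)
  nb ##.##: next=#  (t=0,i=4, bit27=1)
  nb ##.#.: next=#  (t=3,i=17, bit26=1)
  nb ##..#: next=.  (t=0,i=13, bit25=0)
  nb ##...: next=.  (t=0,i=7, bit24=0)
  nb #.###: next=#  (t=2,i=16, bit23=1)
  nb #.##.: next=#  (t=0,i=5, bit22=1)
  nb #.#.#: next=.  (t=9,i=14, bit21=0)
  nb #.#..: next=#  (t=3,i=18, bit20=1)
  nb #..##: next=#  (t=0,i=1, bit19=1)
  nb #..#.: next=#  (t=0,i=14, bit18=1)
  nb #...#: next=.  (t=0,i=8, bit17=0)
  nb #....: next=.  (t=1,i=7, bit16=0)
  nb .####: next=.  (t=1,i=15, bit15=0)
  nb .###.: next=#  (t=0,i=11, bit14=1)
  nb .##.#: next=.  (t=0,i=3, bit13=0)
  nb .##..: next=.  (t=0,i=6, bit12=0)
  nb .#.##: next=.  (t=8,i=13, bit11=0)
  nb .#.#.: next=.  (t=5,i=18, bit10=0)
  nb .#..#: next=#  (t=0,i=0, bit9=1)
  nb .#...: next=.  (t=2,i=4, bit8=0)
  nb ..###: next=#  (t=0,i=10, bit7=1)
  nb ..##.: next=.  (t=0,i=2, bit6=0)
  nb ..#.#: next=#  (t=5,i=17, bit5=1)
  nb ..#..: next=#  (t=0,i=15, bit4=1)
  nb ...##: next=.  (t=0,i=9, bit3=0)
  nb ...#.: next=#  (t=7,i=14, bit2=1)
  nb ....#: next=.  (t=1,i=8, bit1=0)
  nb .....: next=#  (t=2,i=6, bit0=1)
  bits 11001100110111000100001010110101 = 3436987061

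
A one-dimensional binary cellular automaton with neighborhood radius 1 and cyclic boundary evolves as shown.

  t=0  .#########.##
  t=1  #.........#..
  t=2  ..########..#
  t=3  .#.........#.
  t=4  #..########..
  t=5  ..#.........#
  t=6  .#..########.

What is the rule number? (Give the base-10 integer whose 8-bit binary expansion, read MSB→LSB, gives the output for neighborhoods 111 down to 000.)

35

  [7] ### => .  t=0,i=2
  [6] ##. => .  t=0,i=9
  [5] #.# => #  t=0,i=0
  [4] #.. => .  t=1,i=1
  [3] .## => .  t=0,i=1
  [2] .#. => .  t=1,i=0
  [1] ..# => #  t=1,i=9
  [0] ... => #  t=1,i=2
  bits 00100011 = 35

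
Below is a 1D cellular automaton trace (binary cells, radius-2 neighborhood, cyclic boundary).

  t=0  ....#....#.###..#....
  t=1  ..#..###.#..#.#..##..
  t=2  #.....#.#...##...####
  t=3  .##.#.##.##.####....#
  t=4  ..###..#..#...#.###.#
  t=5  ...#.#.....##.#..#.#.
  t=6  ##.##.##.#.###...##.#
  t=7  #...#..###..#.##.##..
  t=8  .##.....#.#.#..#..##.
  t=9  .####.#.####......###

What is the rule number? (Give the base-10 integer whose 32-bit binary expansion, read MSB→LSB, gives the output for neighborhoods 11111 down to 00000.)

1193506146

  #####|.  b31=0 t=2,i=19
  ####.|#  b30=1 t=2,i=20
  ###.#|.  b29=0 t=1,i=7
  ###..|.  b28=0 t=0,i=13
  ##.##|.  b27=0 t=3,i=8
  ##.#.|#  b26=1 t=1,i=8
  ##..#|#  b25=1 t=0,i=14
  ##...|#  b24=1 t=1,i=19
  #.###|.  b23=0 t=0,i=11
  #.##.|.  b22=0 t=3,i=1
  #.#.#|#  b21=1 t=3,i=4
  #.#..|.  b20=0 t=1,i=9
  #..##|.  b19=0 t=1,i=4
  #..#.|.  b18=0 t=0,i=15
  #...#|#  b17=1 t=2,i=10
  #....|#  b16=1 t=0,i=6
  .####|.  b15=0 t=2,i=18
  .###.|#  b14=1 t=0,i=12
  .##.#|#  b13=1 t=3,i=2
  .##..|#  b12=1 t=1,i=18
  .#.##|.  b11=0 t=0,i=10
  .#.#.|#  b10=1 t=1,i=13
  .#..#|.  b9=0 t=1,i=3
  .#...|#  b8=1 t=0,i=5
  ..###|.  b7=0 t=1,i=5
  ..##.|#  b6=1 t=1,i=17
  ..#.#|#  b5=1 t=0,i=9
  ..#..|.  b4=0 t=0,i=4
  ...##|.  b3=0 t=2,i=11
  ...#.|.  b2=0 t=0,i=3
  ....#|#  b1=1 t=0,i=2
  .....|.  b0=0 t=0,i=0
  bits 01000111001000110111010101100010 = 1193506146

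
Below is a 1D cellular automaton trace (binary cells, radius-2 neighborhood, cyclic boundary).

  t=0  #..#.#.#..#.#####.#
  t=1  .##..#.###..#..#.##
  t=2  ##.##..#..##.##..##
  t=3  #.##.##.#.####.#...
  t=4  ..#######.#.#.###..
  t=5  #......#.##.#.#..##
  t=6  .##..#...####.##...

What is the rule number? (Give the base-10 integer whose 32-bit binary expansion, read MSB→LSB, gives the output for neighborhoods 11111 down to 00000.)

1341465410

  [31] ##### => .  t=0,i=14
  [30] ####. => #  t=0,i=15
  [29] ###.# => .  t=0,i=16
  [28] ###.. => .  t=1,i=9
  [27] ##.## => #  t=0,i=17
  [26] ##.#. => #  t=3,i=7
  [25] ##..# => #  t=0,i=1
  [24] ##... => #  t=4,i=17
  [23] #.### => #  t=0,i=12
  [22] #.##. => #  t=0,i=18
  [21] #.#.# => #  t=0,i=5
  [20] #.#.. => #  t=0,i=7
  [19] #..## => .  t=2,i=9
  [18] #..#. => #  t=0,i=2
  [17] #...# => .  t=3,i=17
  [16] #.... => #  t=4,i=18
  [15] .#### => .  t=0,i=13
  [14] .###. => .  t=1,i=8
  [13] .##.# => #  t=1,i=18
  [12] .##.. => .  t=0,i=0
  [11] .#.## => .  t=0,i=11
  [10] .#.#. => .  t=0,i=4
  [9] .#..# => #  t=0,i=8
  [8] .#... => #  t=3,i=16
  [7] ..### => .  t=2,i=17
  [6] ..##. => #  t=2,i=10
  [5] ..#.# => .  t=0,i=3
  [4] ..#.. => .  t=1,i=12
  [3] ...## => .  t=4,i=1
  [2] ...#. => .  t=3,i=18
  [1] ....# => #  t=4,i=0
  [0] ..... => .  t=5,i=3
  bits 01001111111101010010001101000010 = 1341465410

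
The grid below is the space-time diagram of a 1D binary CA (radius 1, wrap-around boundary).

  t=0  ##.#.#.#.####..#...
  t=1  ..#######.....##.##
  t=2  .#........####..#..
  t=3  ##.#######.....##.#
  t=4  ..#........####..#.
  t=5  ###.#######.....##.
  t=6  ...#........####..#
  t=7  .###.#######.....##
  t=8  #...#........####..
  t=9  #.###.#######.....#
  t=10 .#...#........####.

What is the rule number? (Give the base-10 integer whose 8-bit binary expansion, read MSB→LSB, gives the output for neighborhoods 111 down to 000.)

39

  ### -> .   bit 7 = 0  t=0,i=10
  ##. -> .   bit 6 = 0  t=0,i=1
  #.# -> #   bit 5 = 1  t=0,i=2
  #.. -> .   bit 4 = 0  t=0,i=13
  .## -> .   bit 3 = 0  t=0,i=0
  .#. -> #   bit 2 = 1  t=0,i=3
  ..# -> #   bit 1 = 1  t=0,i=14
  ... -> #   bit 0 = 1  t=0,i=17
  bits 00100111 = 39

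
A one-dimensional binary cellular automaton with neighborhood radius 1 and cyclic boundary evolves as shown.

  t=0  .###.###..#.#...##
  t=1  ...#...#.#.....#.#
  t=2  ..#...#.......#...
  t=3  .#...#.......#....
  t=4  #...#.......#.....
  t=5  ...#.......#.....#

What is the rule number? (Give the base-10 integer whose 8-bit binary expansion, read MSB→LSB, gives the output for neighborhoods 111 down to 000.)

  nb ###: next=.  (t=0,i=2, bit7=0)
  nb ##.: next=#  (t=0,i=3, bit6=1)
  nb #.#: next=.  (t=0,i=0, bit5=0)
  nb #..: next=.  (t=0,i=8, bit4=0)
  nb .##: next=.  (t=0,i=1, bit3=0)
  nb .#.: next=.  (t=0,i=10, bit2=0)
  nb ..#: next=#  (t=0,i=9, bit1=1)
  nb ...: next=.  (t=0,i=14, bit0=0)
  bits 01000010 = 66

66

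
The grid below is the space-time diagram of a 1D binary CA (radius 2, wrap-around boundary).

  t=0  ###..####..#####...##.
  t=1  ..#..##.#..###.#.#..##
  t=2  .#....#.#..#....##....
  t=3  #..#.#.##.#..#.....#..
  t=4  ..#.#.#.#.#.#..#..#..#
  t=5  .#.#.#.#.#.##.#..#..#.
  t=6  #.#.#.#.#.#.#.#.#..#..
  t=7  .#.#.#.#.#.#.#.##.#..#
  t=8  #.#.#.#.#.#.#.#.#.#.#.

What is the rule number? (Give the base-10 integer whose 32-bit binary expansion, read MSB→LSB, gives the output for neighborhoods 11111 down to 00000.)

  ##### -> #   bit 31 = 1  t=0,i=13
  ####. -> .   bit 30 = 0  t=0,i=7
  ###.# -> .   bit 29 = 0  t=1,i=13
  ###.. -> #   bit 28 = 1  t=0,i=2
  ##.## -> #   bit 27 = 1  t=0,i=21
  ##.#. -> .   bit 26 = 0  t=1,i=7
  ##..# -> .   bit 25 = 0  t=0,i=3
  ##... -> .   bit 24 = 0  t=0,i=16
  #.### -> .   bit 23 = 0  t=0,i=0
  #.##. -> .   bit 22 = 0  t=3,i=7
  #.#.# -> .   bit 21 = 0  t=1,i=15
  #.#.. -> #   bit 20 = 1  t=1,i=8
  #..## -> .   bit 19 = 0  t=0,i=4
  #..#. -> #   bit 18 = 1  t=1,i=1
  #...# -> #   bit 17 = 1  t=0,i=17
  #.... -> #   bit 16 = 1  t=2,i=3
  .#### -> #   bit 15 = 1  t=0,i=6
  .###. -> .   bit 14 = 0  t=0,i=1
  .##.# -> #   bit 13 = 1  t=0,i=20
  .##.. -> .   bit 12 = 0  t=1,i=21
  .#.## -> #   bit 11 = 1  t=3,i=6
  .#.#. -> #   bit 10 = 1  t=1,i=16
  .#..# -> .   bit 9 = 0  t=1,i=3
  .#... -> .   bit 8 = 0  t=2,i=2
  ..### -> #   bit 7 = 1  t=0,i=5
  ..##. -> .   bit 6 = 0  t=0,i=19
  ..#.# -> .   bit 5 = 0  t=2,i=6
  ..#.. -> .   bit 4 = 0  t=1,i=2
  ...## -> .   bit 3 = 0  t=0,i=18
  ...#. -> #   bit 2 = 1  t=2,i=0
  ....# -> .   bit 1 = 0  t=2,i=4
  ..... -> .   bit 0 = 0  t=2,i=20
  bits 10011000000101111010110010000100 = 2551688324

2551688324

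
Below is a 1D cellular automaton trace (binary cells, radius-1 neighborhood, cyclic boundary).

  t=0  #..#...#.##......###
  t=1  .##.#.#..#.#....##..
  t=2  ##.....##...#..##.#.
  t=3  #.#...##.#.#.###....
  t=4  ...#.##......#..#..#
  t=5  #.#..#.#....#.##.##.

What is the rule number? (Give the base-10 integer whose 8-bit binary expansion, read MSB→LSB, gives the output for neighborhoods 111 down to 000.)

  [7] ### => .  t=0,i=18
  [6] ##. => .  t=0,i=0
  [5] #.# => .  t=0,i=8
  [4] #.. => #  t=0,i=1
  [3] .## => #  t=0,i=9
  [2] .#. => .  t=0,i=3
  [1] ..# => #  t=0,i=2
  [0] ... => .  t=0,i=5
  bits 00011010 = 26

26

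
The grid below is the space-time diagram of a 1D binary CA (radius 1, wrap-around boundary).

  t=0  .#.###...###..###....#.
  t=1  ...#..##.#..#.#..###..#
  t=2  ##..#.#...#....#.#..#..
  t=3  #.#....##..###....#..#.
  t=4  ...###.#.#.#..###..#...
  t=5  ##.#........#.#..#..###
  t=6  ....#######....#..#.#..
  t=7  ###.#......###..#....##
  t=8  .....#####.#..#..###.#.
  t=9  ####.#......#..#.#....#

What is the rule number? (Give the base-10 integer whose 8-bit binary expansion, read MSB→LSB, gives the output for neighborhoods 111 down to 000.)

25

  nb ###: next=.  (t=0,i=4, bit7=0)
  nb ##.: next=.  (t=0,i=5, bit6=0)
  nb #.#: next=.  (t=0,i=2, bit5=0)
  nb #..: next=#  (t=0,i=6, bit4=1)
  nb .##: next=#  (t=0,i=3, bit3=1)
  nb .#.: next=.  (t=0,i=1, bit2=0)
  nb ..#: next=.  (t=0,i=0, bit1=0)
  nb ...: next=#  (t=0,i=7, bit0=1)
  bits 00011001 = 25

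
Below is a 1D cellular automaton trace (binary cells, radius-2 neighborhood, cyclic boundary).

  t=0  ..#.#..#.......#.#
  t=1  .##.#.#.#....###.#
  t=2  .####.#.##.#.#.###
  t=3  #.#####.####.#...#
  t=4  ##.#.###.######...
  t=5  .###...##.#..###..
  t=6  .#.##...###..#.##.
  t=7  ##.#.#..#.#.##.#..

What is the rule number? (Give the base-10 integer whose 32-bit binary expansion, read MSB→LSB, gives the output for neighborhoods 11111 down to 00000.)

2104795558

  #####|.  b31=0 t=3,i=4
  ####.|#  b30=1 t=2,i=3
  ###.#|#  b29=1 t=1,i=15
  ###..|#  b28=1 t=4,i=14
  ##.##|#  b27=1 t=2,i=0
  ##.#.|#  b26=1 t=1,i=3
  ##..#|.  b25=0 t=6,i=11
  ##...|#  b24=1 t=4,i=15
  #.###|.  b23=0 t=2,i=1
  #.##.|#  b22=1 t=1,i=1
  #.#.#|#  b21=1 t=1,i=4
  #.#..|#  b20=1 t=0,i=4
  #..##|.  b19=0 t=5,i=12
  #..#.|#  b18=1 t=0,i=1
  #...#|.  b17=0 t=3,i=15
  #....|.  b16=0 t=0,i=9
  .####|#  b15=1 t=2,i=2
  .###.|.  b14=0 t=1,i=14
  .##.#|#  b13=1 t=1,i=2
  .##..|.  b12=0 t=6,i=4
  .#.##|.  b11=0 t=1,i=0
  .#.#.|.  b10=0 t=0,i=3
  .#..#|.  b9=0 t=0,i=0
  .#...|#  b8=1 t=0,i=8
  ..###|#  b7=1 t=1,i=13
  ..##.|.  b6=0 t=3,i=17
  ..#.#|#  b5=1 t=0,i=2
  ..#..|.  b4=0 t=0,i=7
  ...##|.  b3=0 t=1,i=12
  ...#.|#  b2=1 t=0,i=14
  ....#|#  b1=1 t=0,i=13
  .....|.  b0=0 t=0,i=10
  bits 01111101011101001010000110100110 = 2104795558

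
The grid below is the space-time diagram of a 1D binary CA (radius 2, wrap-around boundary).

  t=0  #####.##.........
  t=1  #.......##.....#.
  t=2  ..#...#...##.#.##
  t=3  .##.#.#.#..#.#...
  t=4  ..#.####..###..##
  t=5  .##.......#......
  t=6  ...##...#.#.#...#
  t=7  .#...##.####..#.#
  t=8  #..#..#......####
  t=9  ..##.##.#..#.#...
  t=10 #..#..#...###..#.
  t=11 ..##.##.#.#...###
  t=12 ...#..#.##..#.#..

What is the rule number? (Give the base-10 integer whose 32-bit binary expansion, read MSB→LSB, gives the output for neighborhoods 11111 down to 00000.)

  #####|.  b31=0 t=0,i=2
  ####.|.  b30=0 t=0,i=3
  ###.#|.  b29=0 t=0,i=4
  ###..|.  b28=0 t=4,i=7
  ##.##|.  b27=0 t=0,i=5
  ##.#.|.  b26=0 t=2,i=12
  ##..#|.  b25=0 t=2,i=0
  ##...|#  b24=1 t=0,i=8
  #.###|.  b23=0 t=4,i=4
  #.##.|.  b22=0 t=0,i=6
  #.#.#|#  b21=1 t=2,i=13
  #.#..|.  b20=0 t=1,i=0
  #..##|.  b19=0 t=4,i=9
  #..#.|#  b18=1 t=2,i=1
  #...#|#  b17=1 t=2,i=4
  #....|#  b16=1 t=0,i=9
  .####|.  b15=0 t=0,i=1
  .###.|.  b14=0 t=4,i=11
  .##.#|#  b13=1 t=2,i=11
  .##..|.  b12=0 t=0,i=7
  .#.##|.  b11=0 t=2,i=14
  .#.#.|#  b10=1 t=1,i=16
  .#..#|.  b9=0 t=3,i=9
  .#...|.  b8=0 t=1,i=1
  ..###|#  b7=1 t=0,i=0
  ..##.|.  b6=0 t=1,i=8
  ..#.#|#  b5=1 t=1,i=15
  ..#..|#  b4=1 t=2,i=2
  ...##|.  b3=0 t=0,i=16
  ...#.|.  b2=0 t=1,i=14
  ....#|#  b1=1 t=0,i=15
  .....|.  b0=0 t=0,i=10
  bits 00000001001001110010010010110010 = 19342514

19342514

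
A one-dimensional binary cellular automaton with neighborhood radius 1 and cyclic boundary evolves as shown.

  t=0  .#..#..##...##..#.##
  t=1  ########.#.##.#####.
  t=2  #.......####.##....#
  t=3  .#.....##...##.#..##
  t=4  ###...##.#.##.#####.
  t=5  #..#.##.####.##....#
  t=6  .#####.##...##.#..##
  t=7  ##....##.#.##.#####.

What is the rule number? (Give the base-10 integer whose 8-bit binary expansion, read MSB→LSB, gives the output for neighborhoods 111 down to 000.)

62

  ###|.  b7=0 t=1,i=1
  ##.|.  b6=0 t=0,i=8
  #.#|#  b5=1 t=0,i=0
  #..|#  b4=1 t=0,i=2
  .##|#  b3=1 t=0,i=7
  .#.|#  b2=1 t=0,i=1
  ..#|#  b1=1 t=0,i=3
  ...|.  b0=0 t=0,i=10
  bits 00111110 = 62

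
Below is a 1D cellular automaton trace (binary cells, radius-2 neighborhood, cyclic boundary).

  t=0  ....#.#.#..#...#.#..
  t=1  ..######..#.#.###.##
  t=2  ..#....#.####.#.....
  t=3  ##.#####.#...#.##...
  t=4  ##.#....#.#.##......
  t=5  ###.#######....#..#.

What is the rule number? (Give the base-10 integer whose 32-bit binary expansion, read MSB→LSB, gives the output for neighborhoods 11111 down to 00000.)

346367462

  nb #####: next=.  (t=1,i=4, bit31=0)
  nb ####.: next=.  (t=1,i=6, bit30=0)
  nb ###.#: next=.  (t=1,i=16, bit29=0)
  nb ###..: next=#  (t=1,i=7, bit28=1)
  nb ##.##: next=.  (t=1,i=17, bit27=0)
  nb ##.#.: next=#  (t=2,i=13, bit26=1)
  nb ##..#: next=.  (t=1,i=0, bit25=0)
  nb ##...: next=.  (t=3,i=17, bit24=0)
  nb #.###: next=#  (t=1,i=14, bit23=1)
  nb #.##.: next=.  (t=1,i=18, bit22=0)
  nb #.#.#: next=#  (t=0,i=6, bit21=1)
  nb #.#..: next=.  (t=0,i=8, bit20=0)
  nb #..##: next=.  (t=1,i=1, bit19=0)
  nb #..#.: next=#  (t=0,i=10, bit18=1)
  nb #...#: next=.  (t=0,i=13, bit17=0)
  nb #....: next=#  (t=0,i=19, bit16=1)
  nb .####: next=.  (t=1,i=3, bit15=0)
  nb .###.: next=.  (t=1,i=15, bit14=0)
  nb .##.#: next=#  (t=3,i=1, bit13=1)
  nb .##..: next=.  (t=1,i=19, bit12=0)
  nb .#.##: next=.  (t=1,i=13, bit11=0)
  nb .#.#.: next=#  (t=0,i=5, bit10=1)
  nb .#..#: next=.  (t=0,i=9, bit9=0)
  nb .#...: next=#  (t=0,i=12, bit8=1)
  nb ..###: next=#  (t=1,i=2, bit7=1)
  nb ..##.: next=#  (t=3,i=0, bit6=1)
  nb ..#.#: next=#  (t=0,i=4, bit5=1)
  nb ..#..: next=.  (t=0,i=11, bit4=0)
  nb ...##: next=.  (t=3,i=19, bit3=0)
  nb ...#.: next=#  (t=0,i=3, bit2=1)
  nb ....#: next=#  (t=0,i=2, bit1=1)
  nb .....: next=.  (t=0,i=0, bit0=0)
  bits 00010100101001010010010111100110 = 346367462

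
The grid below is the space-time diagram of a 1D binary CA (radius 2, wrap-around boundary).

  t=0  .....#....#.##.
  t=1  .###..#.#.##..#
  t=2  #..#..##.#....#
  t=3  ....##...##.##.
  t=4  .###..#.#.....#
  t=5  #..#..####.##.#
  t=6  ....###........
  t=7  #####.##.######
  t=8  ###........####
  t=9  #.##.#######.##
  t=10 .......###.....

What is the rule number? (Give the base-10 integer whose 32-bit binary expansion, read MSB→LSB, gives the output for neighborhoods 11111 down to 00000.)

2434273195

  nb #####: next=#  (t=7,i=0, bit31=1)
  nb ####.: next=.  (t=5,i=8, bit30=0)
  nb ###.#: next=.  (t=5,i=9, bit29=0)
  nb ###..: next=#  (t=1,i=3, bit28=1)
  nb ##.##: next=.  (t=3,i=11, bit27=0)
  nb ##.#.: next=.  (t=2,i=8, bit26=0)
  nb ##..#: next=.  (t=1,i=4, bit25=0)
  nb ##...: next=#  (t=0,i=14, bit24=1)
  nb #.###: next=.  (t=1,i=1, bit23=0)
  nb #.##.: next=.  (t=0,i=12, bit22=0)
  nb #.#.#: next=.  (t=1,i=8, bit21=0)
  nb #.#..: next=#  (t=2,i=9, bit20=1)
  nb #..##: next=#  (t=2,i=5, bit19=1)
  nb #..#.: next=.  (t=1,i=5, bit18=0)
  nb #...#: next=.  (t=3,i=7, bit17=0)
  nb #....: next=.  (t=0,i=0, bit16=0)
  nb .####: next=.  (t=5,i=7, bit15=0)
  nb .###.: next=.  (t=1,i=2, bit14=0)
  nb .##.#: next=.  (t=2,i=7, bit13=0)
  nb .##..: next=.  (t=0,i=13, bit12=0)
  nb .#.##: next=#  (t=0,i=11, bit11=1)
  nb .#.#.: next=#  (t=1,i=7, bit10=1)
  nb .#..#: next=#  (t=2,i=4, bit9=1)
  nb .#...: next=#  (t=0,i=6, bit8=1)
  nb ..###: next=#  (t=5,i=6, bit7=1)
  nb ..##.: next=.  (t=2,i=6, bit6=0)
  nb ..#.#: next=#  (t=0,i=10, bit5=1)
  nb ..#..: next=.  (t=0,i=5, bit4=0)
  nb ...##: next=#  (t=2,i=13, bit3=1)
  nb ...#.: next=.  (t=0,i=4, bit2=0)
  nb ....#: next=#  (t=0,i=3, bit1=1)
  nb .....: next=#  (t=0,i=1, bit0=1)
  bits 10010001000110000000111110101011 = 2434273195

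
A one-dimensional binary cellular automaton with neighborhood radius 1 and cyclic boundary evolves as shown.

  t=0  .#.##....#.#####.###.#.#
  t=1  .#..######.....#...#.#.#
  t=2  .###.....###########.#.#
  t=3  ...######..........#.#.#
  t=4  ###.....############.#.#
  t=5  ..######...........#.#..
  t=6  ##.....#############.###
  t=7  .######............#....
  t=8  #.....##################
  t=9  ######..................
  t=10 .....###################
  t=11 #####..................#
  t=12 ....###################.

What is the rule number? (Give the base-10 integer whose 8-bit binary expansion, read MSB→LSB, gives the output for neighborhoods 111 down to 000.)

  [7] ### => .  t=0,i=12
  [6] ##. => #  t=0,i=4
  [5] #.# => .  t=0,i=0
  [4] #.. => #  t=0,i=5
  [3] .## => .  t=0,i=3
  [2] .#. => #  t=0,i=1
  [1] ..# => #  t=0,i=8
  [0] ... => #  t=0,i=6
  bits 01010111 = 87

87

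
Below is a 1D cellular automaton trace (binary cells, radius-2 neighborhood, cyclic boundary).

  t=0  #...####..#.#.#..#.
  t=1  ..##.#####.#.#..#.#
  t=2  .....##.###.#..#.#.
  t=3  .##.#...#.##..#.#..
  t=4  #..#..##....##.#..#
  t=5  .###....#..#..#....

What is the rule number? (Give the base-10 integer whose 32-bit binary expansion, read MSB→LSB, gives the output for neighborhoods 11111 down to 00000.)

  #####|.  b31=0 t=1,i=7
  ####.|#  b30=1 t=0,i=6
  ###.#|#  b29=1 t=1,i=9
  ###..|#  b28=1 t=0,i=7
  ##.##|.  b27=0 t=1,i=4
  ##.#.|#  b26=1 t=1,i=10
  ##..#|#  b25=1 t=0,i=8
  ##...|#  b24=1 t=4,i=8
  #.###|#  b23=1 t=1,i=5
  #.##.|.  b22=0 t=3,i=10
  #.#.#|.  b21=0 t=0,i=12
  #.#..|.  b20=0 t=0,i=0
  #..##|.  b19=0 t=1,i=1
  #..#.|#  b18=1 t=0,i=9
  #...#|#  b17=1 t=0,i=2
  #....|.  b16=0 t=2,i=0
  .####|#  b15=1 t=0,i=5
  .###.|.  b14=0 t=2,i=9
  .##.#|.  b13=0 t=1,i=3
  .##..|.  b12=0 t=3,i=11
  .#.##|.  b11=0 t=3,i=9
  .#.#.|#  b10=1 t=0,i=11
  .#..#|.  b9=0 t=0,i=15
  .#...|.  b8=0 t=0,i=1
  ..###|.  b7=0 t=0,i=4
  ..##.|.  b6=0 t=1,i=2
  ..#.#|.  b5=0 t=0,i=10
  ..#..|#  b4=1 t=4,i=3
  ...##|#  b3=1 t=0,i=3
  ...#.|#  b2=1 t=3,i=7
  ....#|.  b1=0 t=2,i=3
  .....|#  b0=1 t=2,i=1
  bits 01110111100001101000010000011101 = 2005304349

2005304349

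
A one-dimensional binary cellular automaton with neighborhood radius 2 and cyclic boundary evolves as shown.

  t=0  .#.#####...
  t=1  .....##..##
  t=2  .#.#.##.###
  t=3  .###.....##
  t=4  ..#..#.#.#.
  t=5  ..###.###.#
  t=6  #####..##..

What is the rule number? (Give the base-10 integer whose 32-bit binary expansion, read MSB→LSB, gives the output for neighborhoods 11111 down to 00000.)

3761067986

  ##### -> #   bit 31 = 1  t=0,i=5
  ####. -> #   bit 30 = 1  t=0,i=6
  ###.# -> #   bit 29 = 1  t=2,i=10
  ###.. -> .   bit 28 = 0  t=0,i=7
  ##.## -> .   bit 27 = 0  t=2,i=7
  ##.#. -> .   bit 26 = 0  t=2,i=0
  ##..# -> .   bit 25 = 0  t=1,i=7
  ##... -> .   bit 24 = 0  t=0,i=8
  #.### -> .   bit 23 = 0  t=0,i=3
  #.##. -> .   bit 22 = 0  t=2,i=5
  #.#.# -> #   bit 21 = 1  t=2,i=1
  #.#.. -> .   bit 20 = 0  t=4,i=9
  #..## -> #   bit 19 = 1  t=1,i=8
  #..#. -> #   bit 18 = 1  t=4,i=4
  #...# -> .   bit 17 = 0  t=4,i=0
  #.... -> #   bit 16 = 1  t=0,i=9
  .#### -> .   bit 15 = 0  t=0,i=4
  .###. -> #   bit 14 = 1  t=2,i=9
  .##.# -> .   bit 13 = 0  t=2,i=6
  .##.. -> #   bit 12 = 1  t=1,i=6
  .#.## -> .   bit 11 = 0  t=0,i=2
  .#.#. -> #   bit 10 = 1  t=2,i=2
  .#..# -> #   bit 9 = 1  t=4,i=3
  .#... -> #   bit 8 = 1  t=4,i=10
  ..### -> #   bit 7 = 1  t=5,i=2
  ..##. -> #   bit 6 = 1  t=1,i=5
  ..#.# -> .   bit 5 = 0  t=0,i=1
  ..#.. -> #   bit 4 = 1  t=4,i=2
  ...## -> .   bit 3 = 0  t=1,i=4
  ...#. -> .   bit 2 = 0  t=0,i=0
  ....# -> #   bit 1 = 1  t=0,i=10
  ..... -> .   bit 0 = 0  t=1,i=2
  bits 11100000001011010101011111010010 = 3761067986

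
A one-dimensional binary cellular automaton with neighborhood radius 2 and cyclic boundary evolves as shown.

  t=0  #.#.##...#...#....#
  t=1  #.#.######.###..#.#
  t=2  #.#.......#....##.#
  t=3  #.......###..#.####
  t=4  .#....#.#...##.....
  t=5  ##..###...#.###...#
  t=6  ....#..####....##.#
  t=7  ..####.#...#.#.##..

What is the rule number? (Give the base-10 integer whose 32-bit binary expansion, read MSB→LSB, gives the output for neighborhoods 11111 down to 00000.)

157692662

  #####|.  b31=0 t=1,i=6
  ####.|.  b30=0 t=1,i=8
  ###.#|.  b29=0 t=1,i=9
  ###..|.  b28=0 t=1,i=13
  ##.##|#  b27=1 t=1,i=10
  ##.#.|.  b26=0 t=0,i=1
  ##..#|.  b25=0 t=1,i=14
  ##...|#  b24=1 t=0,i=6
  #.###|.  b23=0 t=1,i=4
  #.##.|#  b22=1 t=0,i=4
  #.#.#|#  b21=1 t=0,i=2
  #.#..|.  b20=0 t=2,i=2
  #..##|.  b19=0 t=5,i=3
  #..#.|#  b18=1 t=1,i=15
  #...#|#  b17=1 t=0,i=7
  #....|.  b16=0 t=0,i=15
  .####|.  b15=0 t=1,i=5
  .###.|.  b14=0 t=1,i=12
  .##.#|#  b13=1 t=0,i=0
  .##..|#  b12=1 t=0,i=5
  .#.##|.  b11=0 t=0,i=3
  .#.#.|.  b10=0 t=4,i=7
  .#..#|#  b9=1 t=6,i=5
  .#...|.  b8=0 t=0,i=10
  ..###|#  b7=1 t=3,i=8
  ..##.|#  b6=1 t=0,i=18
  ..#.#|#  b5=1 t=1,i=16
  ..#..|#  b4=1 t=0,i=9
  ...##|.  b3=0 t=0,i=17
  ...#.|#  b2=1 t=0,i=8
  ....#|#  b1=1 t=0,i=16
  .....|.  b0=0 t=2,i=5
  bits 00001001011001100011001011110110 = 157692662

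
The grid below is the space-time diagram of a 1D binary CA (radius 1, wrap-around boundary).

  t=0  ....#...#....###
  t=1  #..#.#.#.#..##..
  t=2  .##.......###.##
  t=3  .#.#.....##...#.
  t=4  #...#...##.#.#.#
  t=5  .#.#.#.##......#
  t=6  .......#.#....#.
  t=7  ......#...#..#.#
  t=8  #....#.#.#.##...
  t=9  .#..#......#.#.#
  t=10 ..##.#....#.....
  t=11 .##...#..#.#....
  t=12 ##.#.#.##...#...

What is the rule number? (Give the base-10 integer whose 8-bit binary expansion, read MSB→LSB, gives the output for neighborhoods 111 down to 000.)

  [7] ### => .  t=0,i=14
  [6] ##. => .  t=0,i=15
  [5] #.# => .  t=1,i=4
  [4] #.. => #  t=0,i=0
  [3] .## => #  t=0,i=13
  [2] .#. => .  t=0,i=4
  [1] ..# => #  t=0,i=3
  [0] ... => .  t=0,i=1
  bits 00011010 = 26

26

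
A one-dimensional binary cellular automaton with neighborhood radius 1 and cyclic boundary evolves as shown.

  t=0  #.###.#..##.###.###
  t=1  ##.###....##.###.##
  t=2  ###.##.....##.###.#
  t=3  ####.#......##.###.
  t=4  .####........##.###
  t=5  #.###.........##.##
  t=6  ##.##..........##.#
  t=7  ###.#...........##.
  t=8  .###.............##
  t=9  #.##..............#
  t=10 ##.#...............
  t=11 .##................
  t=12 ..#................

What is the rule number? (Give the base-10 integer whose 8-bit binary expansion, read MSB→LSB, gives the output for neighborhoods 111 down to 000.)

  ###|#  b7=1 t=0,i=3
  ##.|#  b6=1 t=0,i=0
  #.#|#  b5=1 t=0,i=1
  #..|.  b4=0 t=0,i=7
  .##|.  b3=0 t=0,i=2
  .#.|.  b2=0 t=0,i=6
  ..#|.  b1=0 t=0,i=8
  ...|.  b0=0 t=1,i=7
  bits 11100000 = 224

224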